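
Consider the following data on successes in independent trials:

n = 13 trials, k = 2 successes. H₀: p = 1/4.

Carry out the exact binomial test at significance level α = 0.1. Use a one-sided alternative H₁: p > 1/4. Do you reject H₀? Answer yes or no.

Exact binomial: n=13, k=2, p₀=1/4=0.2500
P(X≥2) from Σ C(n,i)·p₀^i·(1−p₀)^(n−i)
p-value (one-sided, H₁ greater) = 0.87329
At α=0.1: p ≥ α → fail to reject H₀

reject H₀: no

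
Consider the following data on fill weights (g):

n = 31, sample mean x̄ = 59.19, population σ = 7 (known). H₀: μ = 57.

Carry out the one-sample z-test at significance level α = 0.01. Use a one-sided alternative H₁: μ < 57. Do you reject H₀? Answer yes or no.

reject H₀: no

SE = σ/√n = 7/√31 = 1.2572
z = (x̄−μ₀)/SE = (59.19−57)/1.2572 = 1.7419
p-value (one-sided, H₁ less) = 0.95924
At α=0.01: p ≥ α → fail to reject H₀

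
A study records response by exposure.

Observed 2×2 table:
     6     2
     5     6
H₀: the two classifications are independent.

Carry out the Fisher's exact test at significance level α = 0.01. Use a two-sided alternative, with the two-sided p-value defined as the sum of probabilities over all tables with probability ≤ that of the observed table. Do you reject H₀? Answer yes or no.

Margins: r₁=8, r₂=11, c₁=11, c₂=8, n=19
p_obs = C(8,6)·C(11,5)/C(19,11); sum pmf over tables with pmf ≤ p_obs
p-value (two-sided) = 0.35207
At α=0.01: p ≥ α → fail to reject H₀

reject H₀: no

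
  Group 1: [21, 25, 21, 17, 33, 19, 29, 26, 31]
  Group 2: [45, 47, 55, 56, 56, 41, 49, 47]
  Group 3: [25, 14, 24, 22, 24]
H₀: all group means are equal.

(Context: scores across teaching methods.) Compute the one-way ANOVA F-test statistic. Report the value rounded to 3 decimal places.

Group means [24.67, 49.50, 21.80], grand mean 33.045
SSB = Σnᵢ(x̄ᵢ−x̄)² = 3430.155; SSW = ΣΣ(x−x̄ᵢ)² = 548.800
MSB = 3430.155/2 = 1715.0773; MSW = 548.800/19 = 28.8842
F = MSB/MSW = 59.3777
df = (2, 19)

test statistic = 59.378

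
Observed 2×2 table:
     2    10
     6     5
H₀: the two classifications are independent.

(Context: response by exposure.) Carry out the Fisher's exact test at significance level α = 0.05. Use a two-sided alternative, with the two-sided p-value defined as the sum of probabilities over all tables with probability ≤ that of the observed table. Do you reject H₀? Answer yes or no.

Margins: r₁=12, r₂=11, c₁=8, c₂=15, n=23
p_obs = C(12,2)·C(11,6)/C(23,8); sum pmf over tables with pmf ≤ p_obs
p-value (two-sided) = 0.08938
At α=0.05: p ≥ α → fail to reject H₀

reject H₀: no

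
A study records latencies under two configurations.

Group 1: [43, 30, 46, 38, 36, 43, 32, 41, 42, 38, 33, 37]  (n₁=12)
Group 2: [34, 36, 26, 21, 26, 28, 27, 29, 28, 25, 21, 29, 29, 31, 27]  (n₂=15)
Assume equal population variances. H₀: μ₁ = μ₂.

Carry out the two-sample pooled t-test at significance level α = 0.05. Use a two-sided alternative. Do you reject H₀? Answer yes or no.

x̄₁=38.250, s₁=4.938, n₁=12
x̄₂=27.800, s₂=4.039, n₂=15
s_p² = [11·4.938² + 14·4.039²]/25 = 19.8660
SE = √(s_p²·(1/12+1/15)) = 1.7262
t = (38.250−27.800)/1.7262 = 6.0536
df = 25
p-value (two-sided) = 0.00000
At α=0.05: p < α → reject H₀

reject H₀: yes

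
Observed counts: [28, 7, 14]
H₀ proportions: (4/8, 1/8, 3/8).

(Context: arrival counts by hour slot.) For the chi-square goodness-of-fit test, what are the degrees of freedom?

df = k − 1 = 3 − 1 = 2

degrees of freedom = 2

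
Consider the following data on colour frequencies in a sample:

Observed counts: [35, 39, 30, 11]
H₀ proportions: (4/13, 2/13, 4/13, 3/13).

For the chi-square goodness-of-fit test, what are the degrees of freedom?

degrees of freedom = 3

df = k − 1 = 4 − 1 = 3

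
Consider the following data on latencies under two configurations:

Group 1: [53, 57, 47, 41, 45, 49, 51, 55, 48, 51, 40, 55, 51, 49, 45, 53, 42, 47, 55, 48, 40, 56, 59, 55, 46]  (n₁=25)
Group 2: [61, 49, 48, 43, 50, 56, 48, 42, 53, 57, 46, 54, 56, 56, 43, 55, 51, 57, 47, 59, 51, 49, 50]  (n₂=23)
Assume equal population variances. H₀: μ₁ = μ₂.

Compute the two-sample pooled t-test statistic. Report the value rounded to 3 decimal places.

test statistic = -1.174

x̄₁=49.520, s₁=5.478, n₁=25
x̄₂=51.348, s₂=5.288, n₂=23
s_p² = [24·5.478² + 22·5.288²]/46 = 29.0317
SE = √(s_p²·(1/25+1/23)) = 1.5568
t = (49.520−51.348)/1.5568 = -1.1741
df = 46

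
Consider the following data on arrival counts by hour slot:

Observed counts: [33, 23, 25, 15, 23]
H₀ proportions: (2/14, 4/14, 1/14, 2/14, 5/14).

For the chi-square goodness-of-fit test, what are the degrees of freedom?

df = k − 1 = 5 − 1 = 4

degrees of freedom = 4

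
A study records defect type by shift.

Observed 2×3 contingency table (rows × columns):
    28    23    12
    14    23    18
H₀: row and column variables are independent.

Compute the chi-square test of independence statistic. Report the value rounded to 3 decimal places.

Row totals [63, 55], col totals [42, 46, 30], n=118
χ² = (28−22.42)²/22.42 + (23−24.56)²/24.56 + (12−16.02)²/16.02 + (14−19.58)²/19.58 + (23−21.44)²/21.44 + (18−13.98)²/13.98 = 5.3489
df = 2

test statistic = 5.349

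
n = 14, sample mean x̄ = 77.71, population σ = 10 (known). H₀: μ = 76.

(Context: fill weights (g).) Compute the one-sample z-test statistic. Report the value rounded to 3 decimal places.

SE = σ/√n = 10/√14 = 2.6726
z = (x̄−μ₀)/SE = (77.71−76)/2.6726 = 0.6398

test statistic = 0.640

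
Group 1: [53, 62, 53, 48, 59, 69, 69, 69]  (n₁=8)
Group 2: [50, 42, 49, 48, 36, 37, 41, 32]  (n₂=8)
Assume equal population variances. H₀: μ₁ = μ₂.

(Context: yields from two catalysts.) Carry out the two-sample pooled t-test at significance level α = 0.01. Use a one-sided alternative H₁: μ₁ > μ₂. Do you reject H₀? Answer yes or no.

reject H₀: yes

x̄₁=60.250, s₁=8.362, n₁=8
x̄₂=41.875, s₂=6.664, n₂=8
s_p² = [7·8.362² + 7·6.664²]/14 = 57.1696
SE = √(s_p²·(1/8+1/8)) = 3.7805
t = (60.250−41.875)/3.7805 = 4.8604
df = 14
p-value (one-sided, H₁ greater) = 0.00013
At α=0.01: p < α → reject H₀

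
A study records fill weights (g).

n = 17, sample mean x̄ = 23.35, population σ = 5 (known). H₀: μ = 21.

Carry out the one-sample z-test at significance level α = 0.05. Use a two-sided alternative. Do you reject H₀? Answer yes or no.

reject H₀: no

SE = σ/√n = 5/√17 = 1.2127
z = (x̄−μ₀)/SE = (23.35−21)/1.2127 = 1.9379
p-value (two-sided) = 0.05264
At α=0.05: p ≥ α → fail to reject H₀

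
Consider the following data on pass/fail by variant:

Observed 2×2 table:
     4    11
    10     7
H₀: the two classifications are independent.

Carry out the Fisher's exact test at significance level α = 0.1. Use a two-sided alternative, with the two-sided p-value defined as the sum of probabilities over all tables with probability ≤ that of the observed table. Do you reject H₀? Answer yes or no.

Margins: r₁=15, r₂=17, c₁=14, c₂=18, n=32
p_obs = C(15,4)·C(17,10)/C(32,14); sum pmf over tables with pmf ≤ p_obs
p-value (two-sided) = 0.08697
At α=0.1: p < α → reject H₀

reject H₀: yes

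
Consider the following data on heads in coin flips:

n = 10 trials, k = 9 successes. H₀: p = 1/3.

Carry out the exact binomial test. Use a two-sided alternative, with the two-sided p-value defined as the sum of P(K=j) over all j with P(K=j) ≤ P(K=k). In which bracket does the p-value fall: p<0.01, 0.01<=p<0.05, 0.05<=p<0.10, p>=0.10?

Exact binomial: n=10, k=9, p₀=1/3=0.3333
P(X=j) = C(n,j)·p₀^j·(1−p₀)^(n−j); p = Σ P(X=j) over j with P(X=j) ≤ P(X=9)
p-value (two-sided) = 0.00036
→ bracket: p<0.01

p-value bracket: p<0.01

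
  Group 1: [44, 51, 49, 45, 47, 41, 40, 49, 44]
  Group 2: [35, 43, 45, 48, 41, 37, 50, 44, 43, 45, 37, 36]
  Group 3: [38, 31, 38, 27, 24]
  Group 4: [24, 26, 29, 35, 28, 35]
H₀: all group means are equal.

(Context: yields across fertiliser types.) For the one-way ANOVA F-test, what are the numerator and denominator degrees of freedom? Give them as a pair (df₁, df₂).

k = 4 groups, N = 32 total
df = (k−1, N−k) = (4−1, 32−4) = (3, 28)

degrees of freedom = [3, 28]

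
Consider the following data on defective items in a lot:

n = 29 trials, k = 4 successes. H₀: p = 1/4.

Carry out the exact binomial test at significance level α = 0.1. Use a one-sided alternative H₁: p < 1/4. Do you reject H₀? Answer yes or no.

reject H₀: no

Exact binomial: n=29, k=4, p₀=1/4=0.2500
P(X≤4) from Σ C(n,i)·p₀^i·(1−p₀)^(n−i)
p-value (one-sided, H₁ less) = 0.11532
At α=0.1: p ≥ α → fail to reject H₀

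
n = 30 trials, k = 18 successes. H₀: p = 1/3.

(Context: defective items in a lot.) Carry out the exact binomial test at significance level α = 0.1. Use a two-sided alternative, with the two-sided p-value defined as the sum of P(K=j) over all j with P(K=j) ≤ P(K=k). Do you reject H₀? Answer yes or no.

Exact binomial: n=30, k=18, p₀=1/3=0.3333
P(X=j) = C(n,j)·p₀^j·(1−p₀)^(n−j); p = Σ P(X=j) over j with P(X=j) ≤ P(X=18)
p-value (two-sided) = 0.00311
At α=0.1: p < α → reject H₀

reject H₀: yes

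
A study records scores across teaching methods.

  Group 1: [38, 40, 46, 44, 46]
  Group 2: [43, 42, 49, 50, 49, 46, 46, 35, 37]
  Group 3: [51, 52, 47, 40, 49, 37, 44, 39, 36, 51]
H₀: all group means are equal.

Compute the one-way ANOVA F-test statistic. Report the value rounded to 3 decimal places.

test statistic = 0.182

Group means [42.80, 44.11, 44.60], grand mean 44.042
SSB = Σnᵢ(x̄ᵢ−x̄)² = 10.869; SSW = ΣΣ(x−x̄ᵢ)² = 628.089
MSB = 10.869/2 = 5.4347; MSW = 628.089/21 = 29.9090
F = MSB/MSW = 0.1817
df = (2, 21)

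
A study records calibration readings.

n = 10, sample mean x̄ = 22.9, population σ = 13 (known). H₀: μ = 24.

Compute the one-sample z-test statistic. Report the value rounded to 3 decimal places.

test statistic = -0.268

SE = σ/√n = 13/√10 = 4.1110
z = (x̄−μ₀)/SE = (22.9−24)/4.1110 = -0.2676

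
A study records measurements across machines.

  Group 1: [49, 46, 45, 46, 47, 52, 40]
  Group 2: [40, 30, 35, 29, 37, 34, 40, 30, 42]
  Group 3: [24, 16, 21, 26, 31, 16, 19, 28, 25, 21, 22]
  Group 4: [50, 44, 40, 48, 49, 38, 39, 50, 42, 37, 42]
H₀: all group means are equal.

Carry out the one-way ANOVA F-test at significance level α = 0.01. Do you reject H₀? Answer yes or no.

reject H₀: yes

Group means [46.43, 35.22, 22.64, 43.55], grand mean 36.053
SSB = Σnᵢ(x̄ᵢ−x̄)² = 3357.352; SSW = ΣΣ(x−x̄ᵢ)² = 740.543
MSB = 3357.352/3 = 1119.1174; MSW = 740.543/34 = 21.7807
F = MSB/MSW = 51.3812
df = (3, 34)
p-value (upper-tail) = 0.00000
At α=0.01: p < α → reject H₀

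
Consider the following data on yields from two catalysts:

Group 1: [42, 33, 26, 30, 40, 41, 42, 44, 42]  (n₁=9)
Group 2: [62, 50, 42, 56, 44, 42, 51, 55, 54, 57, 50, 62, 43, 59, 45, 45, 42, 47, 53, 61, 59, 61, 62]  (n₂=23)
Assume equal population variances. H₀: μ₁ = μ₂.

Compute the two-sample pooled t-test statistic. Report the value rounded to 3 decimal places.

x̄₁=37.778, s₁=6.418, n₁=9
x̄₂=52.261, s₂=7.356, n₂=23
s_p² = [8·6.418² + 22·7.356²]/30 = 50.6663
SE = √(s_p²·(1/9+1/23)) = 2.7987
t = (37.778−52.261)/2.7987 = -5.1750
df = 30

test statistic = -5.175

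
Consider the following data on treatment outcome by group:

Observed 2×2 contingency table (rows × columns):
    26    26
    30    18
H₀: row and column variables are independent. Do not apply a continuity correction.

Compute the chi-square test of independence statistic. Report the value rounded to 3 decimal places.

test statistic = 1.583

Row totals [52, 48], col totals [56, 44], n=100
χ² = (26−29.12)²/29.12 + (26−22.88)²/22.88 + (30−26.88)²/26.88 + (18−21.12)²/21.12 = 1.5828
df = 1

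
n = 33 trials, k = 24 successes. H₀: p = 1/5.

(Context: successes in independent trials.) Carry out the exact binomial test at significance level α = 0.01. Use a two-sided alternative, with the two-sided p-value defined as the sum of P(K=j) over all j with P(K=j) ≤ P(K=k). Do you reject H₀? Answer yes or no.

reject H₀: yes

Exact binomial: n=33, k=24, p₀=1/5=0.2000
P(X=j) = C(n,j)·p₀^j·(1−p₀)^(n−j); p = Σ P(X=j) over j with P(X=j) ≤ P(X=24)
p-value (two-sided) = 0.00000
At α=0.01: p < α → reject H₀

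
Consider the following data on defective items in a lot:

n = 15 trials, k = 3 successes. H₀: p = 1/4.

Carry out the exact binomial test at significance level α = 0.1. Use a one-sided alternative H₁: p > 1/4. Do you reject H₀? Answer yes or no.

reject H₀: no

Exact binomial: n=15, k=3, p₀=1/4=0.2500
P(X≥3) from Σ C(n,i)·p₀^i·(1−p₀)^(n−i)
p-value (one-sided, H₁ greater) = 0.76391
At α=0.1: p ≥ α → fail to reject H₀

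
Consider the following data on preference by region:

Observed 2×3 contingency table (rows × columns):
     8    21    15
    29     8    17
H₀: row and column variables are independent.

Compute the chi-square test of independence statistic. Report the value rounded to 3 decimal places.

test statistic = 17.028

Row totals [44, 54], col totals [37, 29, 32], n=98
χ² = (8−16.61)²/16.61 + (21−13.02)²/13.02 + (15−14.37)²/14.37 + (29−20.39)²/20.39 + (8−15.98)²/15.98 + (17−17.63)²/17.63 = 17.0284
df = 2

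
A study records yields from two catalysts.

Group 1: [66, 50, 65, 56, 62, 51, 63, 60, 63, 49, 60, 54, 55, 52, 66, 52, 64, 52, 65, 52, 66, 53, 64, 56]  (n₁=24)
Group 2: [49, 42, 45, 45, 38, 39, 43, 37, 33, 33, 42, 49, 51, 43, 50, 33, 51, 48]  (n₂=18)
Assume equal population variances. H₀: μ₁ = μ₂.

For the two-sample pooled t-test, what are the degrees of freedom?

df = n₁ + n₂ − 2 = 24 + 18 − 2 = 40

degrees of freedom = 40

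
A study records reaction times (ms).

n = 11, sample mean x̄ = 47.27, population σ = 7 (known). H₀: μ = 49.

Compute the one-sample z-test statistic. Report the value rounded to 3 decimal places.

test statistic = -0.820

SE = σ/√n = 7/√11 = 2.1106
z = (x̄−μ₀)/SE = (47.27−49)/2.1106 = -0.8197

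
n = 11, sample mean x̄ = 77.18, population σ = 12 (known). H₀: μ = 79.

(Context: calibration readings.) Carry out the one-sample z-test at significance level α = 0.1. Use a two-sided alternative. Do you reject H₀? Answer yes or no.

SE = σ/√n = 12/√11 = 3.6181
z = (x̄−μ₀)/SE = (77.18−79)/3.6181 = -0.5030
p-value (two-sided) = 0.61495
At α=0.1: p ≥ α → fail to reject H₀

reject H₀: no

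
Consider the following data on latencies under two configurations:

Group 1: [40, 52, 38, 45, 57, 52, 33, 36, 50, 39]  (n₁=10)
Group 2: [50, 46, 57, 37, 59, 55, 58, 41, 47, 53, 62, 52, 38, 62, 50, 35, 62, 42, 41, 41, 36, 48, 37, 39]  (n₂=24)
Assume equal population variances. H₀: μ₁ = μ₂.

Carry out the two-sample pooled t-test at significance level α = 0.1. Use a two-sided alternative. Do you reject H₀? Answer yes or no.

x̄₁=44.200, s₁=8.135, n₁=10
x̄₂=47.833, s₂=9.116, n₂=24
s_p² = [9·8.135² + 23·9.116²]/32 = 78.3417
SE = √(s_p²·(1/10+1/24)) = 3.3314
t = (44.200−47.833)/3.3314 = -1.0906
df = 32
p-value (two-sided) = 0.28358
At α=0.1: p ≥ α → fail to reject H₀

reject H₀: no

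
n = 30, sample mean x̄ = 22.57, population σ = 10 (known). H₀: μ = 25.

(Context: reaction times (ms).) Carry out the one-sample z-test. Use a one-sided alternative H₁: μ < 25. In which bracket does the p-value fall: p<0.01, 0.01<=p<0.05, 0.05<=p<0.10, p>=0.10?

SE = σ/√n = 10/√30 = 1.8257
z = (x̄−μ₀)/SE = (22.57−25)/1.8257 = -1.3310
p-value (one-sided, H₁ less) = 0.09160
→ bracket: 0.05<=p<0.10

p-value bracket: 0.05<=p<0.10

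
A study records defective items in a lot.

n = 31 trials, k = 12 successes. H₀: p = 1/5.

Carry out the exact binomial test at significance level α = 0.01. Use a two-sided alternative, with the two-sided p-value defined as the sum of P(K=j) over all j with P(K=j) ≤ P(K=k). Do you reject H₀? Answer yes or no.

Exact binomial: n=31, k=12, p₀=1/5=0.2000
P(X=j) = C(n,j)·p₀^j·(1−p₀)^(n−j); p = Σ P(X=j) over j with P(X=j) ≤ P(X=12)
p-value (two-sided) = 0.02138
At α=0.01: p ≥ α → fail to reject H₀

reject H₀: no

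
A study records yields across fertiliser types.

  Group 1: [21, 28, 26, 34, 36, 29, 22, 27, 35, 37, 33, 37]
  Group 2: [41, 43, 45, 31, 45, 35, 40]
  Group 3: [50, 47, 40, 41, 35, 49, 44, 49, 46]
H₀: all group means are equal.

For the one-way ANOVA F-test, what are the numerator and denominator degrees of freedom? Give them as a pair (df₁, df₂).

degrees of freedom = [2, 25]

k = 3 groups, N = 28 total
df = (k−1, N−k) = (3−1, 28−3) = (2, 25)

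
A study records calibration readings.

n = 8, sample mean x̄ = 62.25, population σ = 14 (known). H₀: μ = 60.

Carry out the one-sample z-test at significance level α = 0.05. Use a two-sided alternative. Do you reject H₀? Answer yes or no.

SE = σ/√n = 14/√8 = 4.9497
z = (x̄−μ₀)/SE = (62.25−60)/4.9497 = 0.4546
p-value (two-sided) = 0.64942
At α=0.05: p ≥ α → fail to reject H₀

reject H₀: no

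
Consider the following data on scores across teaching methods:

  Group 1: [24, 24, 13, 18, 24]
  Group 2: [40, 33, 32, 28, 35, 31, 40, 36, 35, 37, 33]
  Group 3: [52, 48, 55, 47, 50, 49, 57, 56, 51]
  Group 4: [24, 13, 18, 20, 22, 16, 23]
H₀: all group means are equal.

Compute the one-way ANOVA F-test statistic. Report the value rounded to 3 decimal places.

test statistic = 111.831

Group means [20.60, 34.55, 51.67, 19.43], grand mean 33.875
SSB = Σnᵢ(x̄ᵢ−x̄)² = 5195.858; SSW = ΣΣ(x−x̄ᵢ)² = 433.642
MSB = 5195.858/3 = 1731.9528; MSW = 433.642/28 = 15.4872
F = MSB/MSW = 111.8313
df = (3, 28)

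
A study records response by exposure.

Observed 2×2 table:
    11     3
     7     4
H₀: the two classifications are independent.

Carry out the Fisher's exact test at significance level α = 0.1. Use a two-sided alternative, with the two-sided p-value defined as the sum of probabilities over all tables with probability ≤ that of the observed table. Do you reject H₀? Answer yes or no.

reject H₀: no

Margins: r₁=14, r₂=11, c₁=18, c₂=7, n=25
p_obs = C(14,11)·C(11,7)/C(25,18); sum pmf over tables with pmf ≤ p_obs
p-value (two-sided) = 0.65641
At α=0.1: p ≥ α → fail to reject H₀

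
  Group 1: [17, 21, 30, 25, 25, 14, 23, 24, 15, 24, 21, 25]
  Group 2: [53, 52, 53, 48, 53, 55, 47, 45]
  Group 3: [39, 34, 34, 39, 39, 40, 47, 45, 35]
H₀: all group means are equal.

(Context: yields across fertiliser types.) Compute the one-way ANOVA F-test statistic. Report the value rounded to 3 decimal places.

Group means [22.00, 50.75, 39.11], grand mean 35.241
SSB = Σnᵢ(x̄ᵢ−x̄)² = 4162.921; SSW = ΣΣ(x−x̄ᵢ)² = 496.389
MSB = 4162.921/2 = 2081.4607; MSW = 496.389/26 = 19.0919
F = MSB/MSW = 109.0233
df = (2, 26)

test statistic = 109.023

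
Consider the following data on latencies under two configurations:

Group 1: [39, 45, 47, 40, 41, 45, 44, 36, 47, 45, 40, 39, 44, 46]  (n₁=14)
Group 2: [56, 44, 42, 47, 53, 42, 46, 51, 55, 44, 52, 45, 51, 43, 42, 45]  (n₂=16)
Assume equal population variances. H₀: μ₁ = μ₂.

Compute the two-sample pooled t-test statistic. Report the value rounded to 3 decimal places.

x̄₁=42.714, s₁=3.474, n₁=14
x̄₂=47.375, s₂=4.856, n₂=16
s_p² = [13·3.474² + 15·4.856²]/28 = 18.2360
SE = √(s_p²·(1/14+1/16)) = 1.5628
t = (42.714−47.375)/1.5628 = -2.9823
df = 28

test statistic = -2.982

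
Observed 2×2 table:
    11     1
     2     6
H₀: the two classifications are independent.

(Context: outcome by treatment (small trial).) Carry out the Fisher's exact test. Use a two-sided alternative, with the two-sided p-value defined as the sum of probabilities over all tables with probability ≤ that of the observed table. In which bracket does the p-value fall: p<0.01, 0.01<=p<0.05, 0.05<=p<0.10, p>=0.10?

Margins: r₁=12, r₂=8, c₁=13, c₂=7, n=20
p_obs = C(12,11)·C(8,2)/C(20,13); sum pmf over tables with pmf ≤ p_obs
p-value (two-sided) = 0.00444
→ bracket: p<0.01

p-value bracket: p<0.01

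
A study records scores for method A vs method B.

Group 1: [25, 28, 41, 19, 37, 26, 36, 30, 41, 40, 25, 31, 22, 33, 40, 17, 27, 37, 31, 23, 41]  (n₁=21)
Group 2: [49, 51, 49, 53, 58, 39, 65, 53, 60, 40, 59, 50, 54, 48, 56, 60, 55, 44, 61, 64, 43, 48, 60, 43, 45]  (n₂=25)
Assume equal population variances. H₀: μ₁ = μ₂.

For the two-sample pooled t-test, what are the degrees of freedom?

df = n₁ + n₂ − 2 = 21 + 25 − 2 = 44

degrees of freedom = 44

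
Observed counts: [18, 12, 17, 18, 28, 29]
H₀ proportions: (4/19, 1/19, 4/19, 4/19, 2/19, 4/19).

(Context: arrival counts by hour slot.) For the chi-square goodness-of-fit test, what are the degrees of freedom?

degrees of freedom = 5

df = k − 1 = 6 − 1 = 5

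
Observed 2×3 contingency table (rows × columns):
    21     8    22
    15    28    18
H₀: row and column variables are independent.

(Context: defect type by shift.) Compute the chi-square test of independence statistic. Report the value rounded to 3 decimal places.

test statistic = 11.712

Row totals [51, 61], col totals [36, 36, 40], n=112
χ² = (21−16.39)²/16.39 + (8−16.39)²/16.39 + (22−18.21)²/18.21 + (15−19.61)²/19.61 + (28−19.61)²/19.61 + (18−21.79)²/21.79 = 11.7116
df = 2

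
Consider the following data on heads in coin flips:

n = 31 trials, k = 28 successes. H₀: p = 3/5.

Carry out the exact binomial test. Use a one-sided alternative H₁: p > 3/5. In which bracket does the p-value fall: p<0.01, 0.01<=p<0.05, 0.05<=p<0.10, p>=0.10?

Exact binomial: n=31, k=28, p₀=3/5=0.6000
P(X≥28) from Σ C(n,i)·p₀^i·(1−p₀)^(n−i)
p-value (one-sided, H₁ greater) = 0.00021
→ bracket: p<0.01

p-value bracket: p<0.01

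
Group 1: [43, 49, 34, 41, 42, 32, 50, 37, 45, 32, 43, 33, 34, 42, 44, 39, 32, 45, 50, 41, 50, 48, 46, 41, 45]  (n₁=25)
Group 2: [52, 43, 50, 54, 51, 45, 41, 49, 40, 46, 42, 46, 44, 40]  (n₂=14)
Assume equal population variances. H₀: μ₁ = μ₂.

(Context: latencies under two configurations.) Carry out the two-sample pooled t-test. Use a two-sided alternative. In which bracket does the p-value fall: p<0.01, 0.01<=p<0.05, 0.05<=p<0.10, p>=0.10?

p-value bracket: 0.01<=p<0.05

x̄₁=41.520, s₁=6.008, n₁=25
x̄₂=45.929, s₂=4.615, n₂=14
s_p² = [24·6.008² + 13·4.615²]/37 = 30.8964
SE = √(s_p²·(1/25+1/14)) = 1.8555
t = (41.520−45.929)/1.8555 = -2.3760
df = 37
p-value (two-sided) = 0.02279
→ bracket: 0.01<=p<0.05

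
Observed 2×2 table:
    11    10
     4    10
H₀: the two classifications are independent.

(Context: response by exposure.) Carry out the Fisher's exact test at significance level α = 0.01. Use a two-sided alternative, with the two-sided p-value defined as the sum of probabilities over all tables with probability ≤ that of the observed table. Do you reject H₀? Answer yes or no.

Margins: r₁=21, r₂=14, c₁=15, c₂=20, n=35
p_obs = C(21,11)·C(14,4)/C(35,15); sum pmf over tables with pmf ≤ p_obs
p-value (two-sided) = 0.29580
At α=0.01: p ≥ α → fail to reject H₀

reject H₀: no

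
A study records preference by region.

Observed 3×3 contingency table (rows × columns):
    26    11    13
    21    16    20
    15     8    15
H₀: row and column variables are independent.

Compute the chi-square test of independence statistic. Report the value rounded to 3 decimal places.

test statistic = 3.467

Row totals [50, 57, 38], col totals [62, 35, 48], n=145
χ² = (26−21.38)²/21.38 + (11−12.07)²/12.07 + (13−16.55)²/16.55 + (21−24.37)²/24.37 + (16−13.76)²/13.76 + (20−18.87)²/18.87 + (15−16.25)²/16.25 + (8−9.17)²/9.17 + (15−12.58)²/12.58 = 3.4666
df = 4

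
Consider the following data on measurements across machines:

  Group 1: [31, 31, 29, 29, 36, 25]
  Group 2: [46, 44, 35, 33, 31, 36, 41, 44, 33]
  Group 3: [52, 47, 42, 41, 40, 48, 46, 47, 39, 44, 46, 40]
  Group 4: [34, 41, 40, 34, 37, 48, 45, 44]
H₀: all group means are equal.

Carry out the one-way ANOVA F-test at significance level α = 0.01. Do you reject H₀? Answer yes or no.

reject H₀: yes

Group means [30.17, 38.11, 44.33, 40.38], grand mean 39.400
SSB = Σnᵢ(x̄ᵢ−x̄)² = 826.136; SSW = ΣΣ(x−x̄ᵢ)² = 682.264
MSB = 826.136/3 = 275.3787; MSW = 682.264/31 = 22.0085
F = MSB/MSW = 12.5124
df = (3, 31)
p-value (upper-tail) = 0.00002
At α=0.01: p < α → reject H₀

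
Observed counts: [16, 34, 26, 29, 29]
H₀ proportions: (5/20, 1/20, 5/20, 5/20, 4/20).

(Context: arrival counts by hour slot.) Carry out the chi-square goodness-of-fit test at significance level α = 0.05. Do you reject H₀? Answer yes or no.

reject H₀: yes

n = 134; E_i = n·p_i = [33.50, 6.70, 33.50, 33.50, 26.80]
χ² = (16−33.50)²/33.50 + (34−6.70)²/6.70 + (26−33.50)²/33.50 + (29−33.50)²/33.50 + (29−26.80)²/26.80 = 122.8433
df = 4
p-value (upper-tail) = 0.00000
At α=0.05: p < α → reject H₀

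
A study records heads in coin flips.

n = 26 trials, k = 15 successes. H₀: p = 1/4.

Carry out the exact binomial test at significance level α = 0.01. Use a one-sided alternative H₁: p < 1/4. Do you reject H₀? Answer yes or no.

Exact binomial: n=26, k=15, p₀=1/4=0.2500
P(X≤15) from Σ C(n,i)·p₀^i·(1−p₀)^(n−i)
p-value (one-sided, H₁ less) = 0.99991
At α=0.01: p ≥ α → fail to reject H₀

reject H₀: no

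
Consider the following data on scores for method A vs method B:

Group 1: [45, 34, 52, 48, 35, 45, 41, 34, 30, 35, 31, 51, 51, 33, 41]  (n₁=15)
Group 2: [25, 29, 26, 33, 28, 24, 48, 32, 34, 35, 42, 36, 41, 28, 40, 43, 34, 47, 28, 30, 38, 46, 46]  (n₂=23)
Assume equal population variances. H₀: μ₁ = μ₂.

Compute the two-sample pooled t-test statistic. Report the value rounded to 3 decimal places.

test statistic = 1.987

x̄₁=40.400, s₁=7.799, n₁=15
x̄₂=35.348, s₂=7.572, n₂=23
s_p² = [14·7.799² + 22·7.572²]/36 = 58.6894
SE = √(s_p²·(1/15+1/23)) = 2.5425
t = (40.400−35.348)/2.5425 = 1.9871
df = 36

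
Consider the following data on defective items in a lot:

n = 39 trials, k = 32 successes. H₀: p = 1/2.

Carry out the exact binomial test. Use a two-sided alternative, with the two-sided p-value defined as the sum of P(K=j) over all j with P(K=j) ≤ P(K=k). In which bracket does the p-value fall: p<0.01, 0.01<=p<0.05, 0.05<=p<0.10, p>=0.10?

Exact binomial: n=39, k=32, p₀=1/2=0.5000
P(X=j) = C(n,j)·p₀^j·(1−p₀)^(n−j); p = Σ P(X=j) over j with P(X=j) ≤ P(X=32)
p-value (two-sided) = 0.00007
→ bracket: p<0.01

p-value bracket: p<0.01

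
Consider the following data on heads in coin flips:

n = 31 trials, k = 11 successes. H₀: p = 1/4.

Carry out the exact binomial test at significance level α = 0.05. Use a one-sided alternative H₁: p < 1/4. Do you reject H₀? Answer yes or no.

reject H₀: no

Exact binomial: n=31, k=11, p₀=1/4=0.2500
P(X≤11) from Σ C(n,i)·p₀^i·(1−p₀)^(n−i)
p-value (one-sided, H₁ less) = 0.93557
At α=0.05: p ≥ α → fail to reject H₀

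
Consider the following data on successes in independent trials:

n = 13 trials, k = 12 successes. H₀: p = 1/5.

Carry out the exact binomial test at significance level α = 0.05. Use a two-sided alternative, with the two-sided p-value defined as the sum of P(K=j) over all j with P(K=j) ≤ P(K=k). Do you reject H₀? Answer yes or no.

Exact binomial: n=13, k=12, p₀=1/5=0.2000
P(X=j) = C(n,j)·p₀^j·(1−p₀)^(n−j); p = Σ P(X=j) over j with P(X=j) ≤ P(X=12)
p-value (two-sided) = 0.00000
At α=0.05: p < α → reject H₀

reject H₀: yes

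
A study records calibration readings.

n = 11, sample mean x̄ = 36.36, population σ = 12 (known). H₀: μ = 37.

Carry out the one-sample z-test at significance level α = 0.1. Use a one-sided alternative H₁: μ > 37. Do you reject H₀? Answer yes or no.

SE = σ/√n = 12/√11 = 3.6181
z = (x̄−μ₀)/SE = (36.36−37)/3.6181 = -0.1769
p-value (one-sided, H₁ greater) = 0.57020
At α=0.1: p ≥ α → fail to reject H₀

reject H₀: no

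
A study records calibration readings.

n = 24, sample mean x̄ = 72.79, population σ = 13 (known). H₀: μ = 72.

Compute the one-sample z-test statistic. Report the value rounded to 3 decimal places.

SE = σ/√n = 13/√24 = 2.6536
z = (x̄−μ₀)/SE = (72.79−72)/2.6536 = 0.2977

test statistic = 0.298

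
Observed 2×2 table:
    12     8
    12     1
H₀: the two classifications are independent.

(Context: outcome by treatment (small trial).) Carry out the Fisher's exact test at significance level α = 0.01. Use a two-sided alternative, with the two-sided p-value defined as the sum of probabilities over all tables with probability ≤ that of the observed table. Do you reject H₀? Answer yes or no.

reject H₀: no

Margins: r₁=20, r₂=13, c₁=24, c₂=9, n=33
p_obs = C(20,12)·C(13,12)/C(33,24); sum pmf over tables with pmf ≤ p_obs
p-value (two-sided) = 0.05596
At α=0.01: p ≥ α → fail to reject H₀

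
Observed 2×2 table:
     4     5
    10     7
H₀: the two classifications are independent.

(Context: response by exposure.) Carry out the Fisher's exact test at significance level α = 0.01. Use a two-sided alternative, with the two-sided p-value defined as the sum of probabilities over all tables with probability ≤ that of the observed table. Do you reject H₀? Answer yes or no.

Margins: r₁=9, r₂=17, c₁=14, c₂=12, n=26
p_obs = C(9,4)·C(17,10)/C(26,14); sum pmf over tables with pmf ≤ p_obs
p-value (two-sided) = 0.68284
At α=0.01: p ≥ α → fail to reject H₀

reject H₀: no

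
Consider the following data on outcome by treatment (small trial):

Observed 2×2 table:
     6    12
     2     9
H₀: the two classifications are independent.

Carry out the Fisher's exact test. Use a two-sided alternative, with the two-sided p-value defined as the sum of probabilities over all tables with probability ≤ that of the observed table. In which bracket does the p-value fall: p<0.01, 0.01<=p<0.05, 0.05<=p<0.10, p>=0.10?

p-value bracket: p>=0.10

Margins: r₁=18, r₂=11, c₁=8, c₂=21, n=29
p_obs = C(18,6)·C(11,2)/C(29,8); sum pmf over tables with pmf ≤ p_obs
p-value (two-sided) = 0.67063
→ bracket: p>=0.10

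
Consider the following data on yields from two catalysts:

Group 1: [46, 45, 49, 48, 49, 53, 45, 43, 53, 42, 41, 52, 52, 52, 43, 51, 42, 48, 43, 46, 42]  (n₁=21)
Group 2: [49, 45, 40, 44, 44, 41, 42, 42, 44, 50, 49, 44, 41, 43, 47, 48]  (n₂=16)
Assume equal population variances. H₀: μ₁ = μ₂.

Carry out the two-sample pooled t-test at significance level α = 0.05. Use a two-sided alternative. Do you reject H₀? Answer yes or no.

reject H₀: no

x̄₁=46.905, s₁=4.134, n₁=21
x̄₂=44.562, s₂=3.162, n₂=16
s_p² = [20·4.134² + 15·3.162²]/35 = 14.0499
SE = √(s_p²·(1/21+1/16)) = 1.2439
t = (46.905−44.562)/1.2439 = 1.8831
df = 35
p-value (two-sided) = 0.06802
At α=0.05: p ≥ α → fail to reject H₀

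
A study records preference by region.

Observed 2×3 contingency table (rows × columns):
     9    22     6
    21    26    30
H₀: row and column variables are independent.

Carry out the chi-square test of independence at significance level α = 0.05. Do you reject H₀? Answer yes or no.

Row totals [37, 77], col totals [30, 48, 36], n=114
χ² = (9−9.74)²/9.74 + (22−15.58)²/15.58 + (6−11.68)²/11.68 + (21−20.26)²/20.26 + (26−32.42)²/32.42 + (30−24.32)²/24.32 = 8.0948
df = 2
p-value (upper-tail) = 0.01747
At α=0.05: p < α → reject H₀

reject H₀: yes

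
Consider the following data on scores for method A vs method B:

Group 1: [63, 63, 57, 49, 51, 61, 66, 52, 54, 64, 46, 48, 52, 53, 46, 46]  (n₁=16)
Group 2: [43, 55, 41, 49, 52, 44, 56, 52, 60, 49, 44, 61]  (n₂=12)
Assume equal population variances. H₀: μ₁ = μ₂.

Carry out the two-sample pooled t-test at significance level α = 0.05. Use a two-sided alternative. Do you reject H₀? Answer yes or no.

x̄₁=54.438, s₁=6.985, n₁=16
x̄₂=50.500, s₂=6.681, n₂=12
s_p² = [15·6.985² + 11·6.681²]/26 = 47.0361
SE = √(s_p²·(1/16+1/12)) = 2.6191
t = (54.438−50.500)/2.6191 = 1.5034
df = 26
p-value (two-sided) = 0.14478
At α=0.05: p ≥ α → fail to reject H₀

reject H₀: no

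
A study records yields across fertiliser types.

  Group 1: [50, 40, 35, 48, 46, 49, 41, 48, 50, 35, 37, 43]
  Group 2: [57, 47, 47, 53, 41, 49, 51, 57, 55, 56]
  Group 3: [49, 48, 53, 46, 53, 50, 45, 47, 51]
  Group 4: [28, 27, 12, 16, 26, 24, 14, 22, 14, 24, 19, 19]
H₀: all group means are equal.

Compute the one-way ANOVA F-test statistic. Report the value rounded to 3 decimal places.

Group means [43.50, 51.30, 49.11, 20.42], grand mean 40.047
SSB = Σnᵢ(x̄ᵢ−x̄)² = 6773.001; SSW = ΣΣ(x−x̄ᵢ)² = 1022.906
MSB = 6773.001/3 = 2257.6671; MSW = 1022.906/39 = 26.2283
F = MSB/MSW = 86.0774
df = (3, 39)

test statistic = 86.077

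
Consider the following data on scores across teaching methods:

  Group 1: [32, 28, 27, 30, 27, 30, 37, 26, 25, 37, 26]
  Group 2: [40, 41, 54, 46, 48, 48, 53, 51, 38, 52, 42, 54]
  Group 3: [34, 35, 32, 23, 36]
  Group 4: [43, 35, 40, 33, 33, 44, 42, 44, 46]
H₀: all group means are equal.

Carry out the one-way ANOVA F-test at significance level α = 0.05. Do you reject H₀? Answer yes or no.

reject H₀: yes

Group means [29.55, 47.25, 32.00, 40.00], grand mean 38.162
SSB = Σnᵢ(x̄ᵢ−x̄)² = 2028.050; SSW = ΣΣ(x−x̄ᵢ)² = 860.977
MSB = 2028.050/3 = 676.0166; MSW = 860.977/33 = 26.0902
F = MSB/MSW = 25.9107
df = (3, 33)
p-value (upper-tail) = 0.00000
At α=0.05: p < α → reject H₀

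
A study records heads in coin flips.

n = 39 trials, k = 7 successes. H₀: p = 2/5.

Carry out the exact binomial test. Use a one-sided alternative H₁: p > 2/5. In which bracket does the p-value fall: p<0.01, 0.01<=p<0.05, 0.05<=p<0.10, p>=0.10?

p-value bracket: p>=0.10

Exact binomial: n=39, k=7, p₀=2/5=0.4000
P(X≥7) from Σ C(n,i)·p₀^i·(1−p₀)^(n−i)
p-value (one-sided, H₁ greater) = 0.99915
→ bracket: p>=0.10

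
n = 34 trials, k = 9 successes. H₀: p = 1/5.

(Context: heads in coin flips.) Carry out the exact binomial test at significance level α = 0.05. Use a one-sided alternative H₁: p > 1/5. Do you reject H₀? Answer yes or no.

Exact binomial: n=34, k=9, p₀=1/5=0.2000
P(X≥9) from Σ C(n,i)·p₀^i·(1−p₀)^(n−i)
p-value (one-sided, H₁ greater) = 0.22689
At α=0.05: p ≥ α → fail to reject H₀

reject H₀: no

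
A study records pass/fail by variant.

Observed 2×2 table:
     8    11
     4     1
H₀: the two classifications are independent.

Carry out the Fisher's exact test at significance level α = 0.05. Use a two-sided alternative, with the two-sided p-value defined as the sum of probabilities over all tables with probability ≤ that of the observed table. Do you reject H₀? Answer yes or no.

reject H₀: no

Margins: r₁=19, r₂=5, c₁=12, c₂=12, n=24
p_obs = C(19,8)·C(5,4)/C(24,12); sum pmf over tables with pmf ≤ p_obs
p-value (two-sided) = 0.31677
At α=0.05: p ≥ α → fail to reject H₀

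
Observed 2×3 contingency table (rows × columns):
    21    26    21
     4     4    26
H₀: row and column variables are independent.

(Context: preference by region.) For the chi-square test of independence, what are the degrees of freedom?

degrees of freedom = 2

df = (r−1)(c−1) = (2−1)·(3−1) = 2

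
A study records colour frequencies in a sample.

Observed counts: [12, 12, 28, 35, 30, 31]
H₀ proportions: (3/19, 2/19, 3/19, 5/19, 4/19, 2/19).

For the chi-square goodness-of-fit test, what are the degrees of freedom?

degrees of freedom = 5

df = k − 1 = 6 − 1 = 5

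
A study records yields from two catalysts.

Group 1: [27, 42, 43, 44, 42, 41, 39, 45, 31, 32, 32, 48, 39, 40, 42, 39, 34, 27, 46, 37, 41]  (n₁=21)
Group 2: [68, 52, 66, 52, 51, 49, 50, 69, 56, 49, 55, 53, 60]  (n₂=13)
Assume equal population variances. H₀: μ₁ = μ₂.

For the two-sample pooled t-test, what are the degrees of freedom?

df = n₁ + n₂ − 2 = 21 + 13 − 2 = 32

degrees of freedom = 32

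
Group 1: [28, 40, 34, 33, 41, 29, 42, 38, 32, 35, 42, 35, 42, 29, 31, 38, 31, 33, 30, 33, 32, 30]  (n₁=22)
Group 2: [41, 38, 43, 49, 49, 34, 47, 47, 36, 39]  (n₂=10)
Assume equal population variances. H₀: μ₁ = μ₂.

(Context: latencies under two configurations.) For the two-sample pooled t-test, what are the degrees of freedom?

degrees of freedom = 30

df = n₁ + n₂ − 2 = 22 + 10 − 2 = 30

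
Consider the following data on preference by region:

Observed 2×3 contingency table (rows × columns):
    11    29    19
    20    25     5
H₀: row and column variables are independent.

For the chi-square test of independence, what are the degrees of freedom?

df = (r−1)(c−1) = (2−1)·(3−1) = 2

degrees of freedom = 2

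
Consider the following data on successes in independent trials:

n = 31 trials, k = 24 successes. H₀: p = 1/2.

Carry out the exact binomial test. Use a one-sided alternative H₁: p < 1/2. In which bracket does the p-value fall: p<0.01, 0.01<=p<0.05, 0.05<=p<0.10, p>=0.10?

p-value bracket: p>=0.10

Exact binomial: n=31, k=24, p₀=1/2=0.5000
P(X≤24) from Σ C(n,i)·p₀^i·(1−p₀)^(n−i)
p-value (one-sided, H₁ less) = 0.99956
→ bracket: p>=0.10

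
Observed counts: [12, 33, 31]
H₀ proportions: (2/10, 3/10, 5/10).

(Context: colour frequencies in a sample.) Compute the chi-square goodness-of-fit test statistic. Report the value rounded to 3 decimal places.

test statistic = 6.526

n = 76; E_i = n·p_i = [15.20, 22.80, 38.00]
χ² = (12−15.20)²/15.20 + (33−22.80)²/22.80 + (31−38.00)²/38.00 = 6.5263
df = 2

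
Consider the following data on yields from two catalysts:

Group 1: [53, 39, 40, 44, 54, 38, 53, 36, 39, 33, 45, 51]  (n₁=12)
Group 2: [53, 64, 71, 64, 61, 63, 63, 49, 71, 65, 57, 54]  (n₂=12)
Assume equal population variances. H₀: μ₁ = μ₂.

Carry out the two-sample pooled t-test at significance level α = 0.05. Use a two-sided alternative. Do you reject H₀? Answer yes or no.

x̄₁=43.750, s₁=7.375, n₁=12
x̄₂=61.250, s₂=6.837, n₂=12
s_p² = [11·7.375² + 11·6.837²]/22 = 50.5682
SE = √(s_p²·(1/12+1/12)) = 2.9031
t = (43.750−61.250)/2.9031 = -6.0280
df = 22
p-value (two-sided) = 0.00000
At α=0.05: p < α → reject H₀

reject H₀: yes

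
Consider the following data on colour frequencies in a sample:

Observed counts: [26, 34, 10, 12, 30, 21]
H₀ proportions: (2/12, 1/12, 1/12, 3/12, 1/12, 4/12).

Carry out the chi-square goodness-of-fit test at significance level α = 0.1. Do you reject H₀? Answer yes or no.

n = 133; E_i = n·p_i = [22.17, 11.08, 11.08, 33.25, 11.08, 44.33]
χ² = (26−22.17)²/22.17 + (34−11.08)²/11.08 + (10−11.08)²/11.08 + (12−33.25)²/33.25 + (30−11.08)²/11.08 + (21−44.33)²/44.33 = 106.3008
df = 5
p-value (upper-tail) = 0.00000
At α=0.1: p < α → reject H₀

reject H₀: yes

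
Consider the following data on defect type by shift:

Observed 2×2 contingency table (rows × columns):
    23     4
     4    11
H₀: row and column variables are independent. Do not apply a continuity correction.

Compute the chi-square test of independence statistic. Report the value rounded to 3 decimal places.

Row totals [27, 15], col totals [27, 15], n=42
χ² = (23−17.36)²/17.36 + (4−9.64)²/9.64 + (4−9.64)²/9.64 + (11−5.36)²/5.36 = 14.3826
df = 1

test statistic = 14.383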